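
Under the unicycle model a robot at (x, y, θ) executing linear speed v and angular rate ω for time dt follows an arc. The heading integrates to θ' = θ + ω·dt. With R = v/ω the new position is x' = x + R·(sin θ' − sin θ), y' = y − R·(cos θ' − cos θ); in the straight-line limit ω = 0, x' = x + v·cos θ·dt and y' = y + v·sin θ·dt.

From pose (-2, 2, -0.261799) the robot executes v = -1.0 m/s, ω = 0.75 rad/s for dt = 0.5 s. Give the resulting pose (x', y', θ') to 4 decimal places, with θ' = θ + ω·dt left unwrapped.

(-2.4957, 2.0369, 0.1132)

θ' = -0.2618 + 0.75·0.5 = 0.1132
R = v/ω = -1.0/0.75 = -1.3333
x' = -2 + -1.3333·(sin 0.1132 − sin -0.2618) = -2.4957
y' = 2 − -1.3333·(cos 0.1132 − cos -0.2618) = 2.0369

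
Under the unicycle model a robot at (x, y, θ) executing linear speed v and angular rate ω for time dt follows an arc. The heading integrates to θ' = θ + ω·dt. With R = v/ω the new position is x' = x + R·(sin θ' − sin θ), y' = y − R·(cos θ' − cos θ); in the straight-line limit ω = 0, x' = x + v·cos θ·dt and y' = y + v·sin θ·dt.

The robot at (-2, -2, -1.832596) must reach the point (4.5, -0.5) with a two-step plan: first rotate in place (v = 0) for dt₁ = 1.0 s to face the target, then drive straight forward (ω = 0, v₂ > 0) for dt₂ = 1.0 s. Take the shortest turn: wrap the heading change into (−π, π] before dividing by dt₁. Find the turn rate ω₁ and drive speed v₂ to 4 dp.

heading to target = atan2(-0.5−-2, 4.5−-2) = 0.2268
Δθ = wrap(0.2268 − -1.8326) = 2.0594; ω₁ = Δθ/dt₁ = 2.0594
distance = √((4.5−-2)² + (-0.5−-2)²) = 6.6708; v₂ = distance/dt₂ = 6.6708

ω₁ = 2.0594, v₂ = 6.6708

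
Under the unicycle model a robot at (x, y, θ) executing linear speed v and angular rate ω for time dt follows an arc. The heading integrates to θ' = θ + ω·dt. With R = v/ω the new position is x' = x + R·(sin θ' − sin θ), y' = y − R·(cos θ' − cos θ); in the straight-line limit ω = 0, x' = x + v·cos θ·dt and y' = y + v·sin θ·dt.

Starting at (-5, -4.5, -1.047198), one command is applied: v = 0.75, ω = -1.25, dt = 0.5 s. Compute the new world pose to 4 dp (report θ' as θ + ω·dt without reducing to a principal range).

θ' = -1.0472 + -1.25·0.5 = -1.6722
R = v/ω = 0.75/-1.25 = -0.6000
x' = -5 + -0.6000·(sin -1.6722 − sin -1.0472) = -4.9227
y' = -4.5 − -0.6000·(cos -1.6722 − cos -1.0472) = -4.8607

(-4.9227, -4.8607, -1.6722)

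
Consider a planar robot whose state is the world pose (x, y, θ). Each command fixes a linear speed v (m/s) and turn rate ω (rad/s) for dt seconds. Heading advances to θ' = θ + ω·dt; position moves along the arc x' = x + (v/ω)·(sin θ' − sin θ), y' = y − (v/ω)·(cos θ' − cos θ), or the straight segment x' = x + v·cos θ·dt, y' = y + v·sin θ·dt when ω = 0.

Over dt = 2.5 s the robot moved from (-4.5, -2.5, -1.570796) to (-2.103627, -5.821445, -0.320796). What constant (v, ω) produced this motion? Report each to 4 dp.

Δθ = -0.320796 − -1.570796 = 1.250000
ω = Δθ/dt = 1.250000/2.5 = 0.5000
R = −Δy/(cos θ' − cos θ) = 3.5000
v = R·ω = 3.5000·0.5000 = 1.7500

v = 1.7500, ω = 0.5000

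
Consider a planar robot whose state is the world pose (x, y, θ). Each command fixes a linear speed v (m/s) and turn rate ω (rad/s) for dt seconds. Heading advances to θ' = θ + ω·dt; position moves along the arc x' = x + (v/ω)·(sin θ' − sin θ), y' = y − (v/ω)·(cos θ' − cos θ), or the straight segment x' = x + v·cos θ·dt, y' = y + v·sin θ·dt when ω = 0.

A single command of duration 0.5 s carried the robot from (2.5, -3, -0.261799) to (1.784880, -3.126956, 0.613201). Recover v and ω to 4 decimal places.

Δθ = 0.613201 − -0.261799 = 0.875000
ω = Δθ/dt = 0.875000/0.5 = 1.7500
R = Δx/(sin θ' − sin θ) = -0.8571
v = R·ω = -0.8571·1.7500 = -1.5000

v = -1.5000, ω = 1.7500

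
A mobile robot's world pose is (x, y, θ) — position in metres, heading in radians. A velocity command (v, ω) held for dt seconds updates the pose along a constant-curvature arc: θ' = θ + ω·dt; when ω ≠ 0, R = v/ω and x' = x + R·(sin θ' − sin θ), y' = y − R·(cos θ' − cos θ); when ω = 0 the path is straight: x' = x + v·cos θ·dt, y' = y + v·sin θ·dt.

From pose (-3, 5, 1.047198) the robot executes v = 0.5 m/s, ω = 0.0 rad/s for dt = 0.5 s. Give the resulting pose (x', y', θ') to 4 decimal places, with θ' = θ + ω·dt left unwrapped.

θ' = 1.0472 + 0.0·0.5 = 1.0472
ω = 0 → straight: x' = -3 + 0.5·cos(1.0472)·0.5 = -2.8750
y' = 5 + 0.5·sin(1.0472)·0.5 = 5.2165

(-2.8750, 5.2165, 1.0472)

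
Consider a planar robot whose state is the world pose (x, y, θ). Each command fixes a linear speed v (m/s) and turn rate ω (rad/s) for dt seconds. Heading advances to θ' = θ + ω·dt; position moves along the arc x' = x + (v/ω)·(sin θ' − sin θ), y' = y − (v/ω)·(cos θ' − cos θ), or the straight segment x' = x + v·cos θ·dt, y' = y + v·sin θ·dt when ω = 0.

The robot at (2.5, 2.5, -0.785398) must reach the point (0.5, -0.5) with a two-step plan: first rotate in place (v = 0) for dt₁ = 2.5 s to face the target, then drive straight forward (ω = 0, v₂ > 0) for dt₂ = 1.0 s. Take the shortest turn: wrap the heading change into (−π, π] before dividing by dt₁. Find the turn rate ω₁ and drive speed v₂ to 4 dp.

heading to target = atan2(-0.5−2.5, 0.5−2.5) = -2.1588
Δθ = wrap(-2.1588 − -0.7854) = -1.3734; ω₁ = Δθ/dt₁ = -0.5494
distance = √((0.5−2.5)² + (-0.5−2.5)²) = 3.6056; v₂ = distance/dt₂ = 3.6056

ω₁ = -0.5494, v₂ = 3.6056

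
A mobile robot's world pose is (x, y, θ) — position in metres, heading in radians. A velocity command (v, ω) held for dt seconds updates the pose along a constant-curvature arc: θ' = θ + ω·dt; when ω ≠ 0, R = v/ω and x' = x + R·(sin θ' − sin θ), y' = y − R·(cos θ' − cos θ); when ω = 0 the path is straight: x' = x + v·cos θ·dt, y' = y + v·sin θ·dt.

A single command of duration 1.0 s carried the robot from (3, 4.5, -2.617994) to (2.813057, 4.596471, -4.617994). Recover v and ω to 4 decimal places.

v = 0.2500, ω = -2.0000

Δθ = -4.617994 − -2.617994 = -2.000000
ω = Δθ/dt = -2.000000/1.0 = -2.0000
R = Δx/(sin θ' − sin θ) = -0.1250
v = R·ω = -0.1250·-2.0000 = 0.2500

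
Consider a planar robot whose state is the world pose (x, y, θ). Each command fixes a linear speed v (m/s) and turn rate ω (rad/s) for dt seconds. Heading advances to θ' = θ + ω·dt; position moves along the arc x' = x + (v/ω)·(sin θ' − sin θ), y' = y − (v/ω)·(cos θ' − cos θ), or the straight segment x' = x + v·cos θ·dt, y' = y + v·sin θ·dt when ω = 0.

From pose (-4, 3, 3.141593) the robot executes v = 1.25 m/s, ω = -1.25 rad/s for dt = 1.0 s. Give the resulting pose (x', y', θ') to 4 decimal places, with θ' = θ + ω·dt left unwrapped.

θ' = 3.1416 + -1.25·1.0 = 1.8916
R = v/ω = 1.25/-1.25 = -1.0000
x' = -4 + -1.0000·(sin 1.8916 − sin 3.1416) = -4.9490
y' = 3 − -1.0000·(cos 1.8916 − cos 3.1416) = 3.6847

(-4.9490, 3.6847, 1.8916)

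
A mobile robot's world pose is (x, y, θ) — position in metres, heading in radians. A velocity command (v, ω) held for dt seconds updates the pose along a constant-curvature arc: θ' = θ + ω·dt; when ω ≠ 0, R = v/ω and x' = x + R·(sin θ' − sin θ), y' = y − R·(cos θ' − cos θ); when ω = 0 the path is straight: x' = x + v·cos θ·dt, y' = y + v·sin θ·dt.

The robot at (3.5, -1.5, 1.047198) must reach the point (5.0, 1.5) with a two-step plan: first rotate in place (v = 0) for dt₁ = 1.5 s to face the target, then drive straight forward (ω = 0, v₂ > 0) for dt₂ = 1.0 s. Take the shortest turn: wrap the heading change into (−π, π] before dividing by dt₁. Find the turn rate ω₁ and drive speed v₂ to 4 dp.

ω₁ = 0.0400, v₂ = 3.3541

heading to target = atan2(1.5−-1.5, 5−3.5) = 1.1071
Δθ = wrap(1.1071 − 1.0472) = 0.0600; ω₁ = Δθ/dt₁ = 0.0400
distance = √((5−3.5)² + (1.5−-1.5)²) = 3.3541; v₂ = distance/dt₂ = 3.3541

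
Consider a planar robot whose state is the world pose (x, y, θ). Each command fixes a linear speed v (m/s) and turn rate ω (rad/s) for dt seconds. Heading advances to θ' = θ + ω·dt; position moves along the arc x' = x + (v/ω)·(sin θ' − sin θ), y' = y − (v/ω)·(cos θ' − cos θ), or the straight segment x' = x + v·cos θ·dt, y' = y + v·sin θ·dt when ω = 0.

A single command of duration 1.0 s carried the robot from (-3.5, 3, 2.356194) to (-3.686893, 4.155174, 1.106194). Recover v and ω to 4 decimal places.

v = 1.2500, ω = -1.2500

Δθ = 1.106194 − 2.356194 = -1.250000
ω = Δθ/dt = -1.250000/1.0 = -1.2500
R = −Δy/(cos θ' − cos θ) = -1.0000
v = R·ω = -1.0000·-1.2500 = 1.2500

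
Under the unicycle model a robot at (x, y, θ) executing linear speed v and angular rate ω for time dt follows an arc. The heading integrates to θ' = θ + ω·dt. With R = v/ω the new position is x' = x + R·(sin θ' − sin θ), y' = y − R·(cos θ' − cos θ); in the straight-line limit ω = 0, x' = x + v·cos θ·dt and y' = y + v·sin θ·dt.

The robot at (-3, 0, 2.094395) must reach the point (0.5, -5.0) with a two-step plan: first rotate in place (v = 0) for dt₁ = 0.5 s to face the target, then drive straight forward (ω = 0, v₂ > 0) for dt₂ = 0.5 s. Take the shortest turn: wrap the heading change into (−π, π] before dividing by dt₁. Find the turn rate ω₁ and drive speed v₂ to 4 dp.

heading to target = atan2(-5−0, 0.5−-3) = -0.9601
Δθ = wrap(-0.9601 − 2.0944) = -3.0545; ω₁ = Δθ/dt₁ = -6.1089
distance = √((0.5−-3)² + (-5−0)²) = 6.1033; v₂ = distance/dt₂ = 12.2066

ω₁ = -6.1089, v₂ = 12.2066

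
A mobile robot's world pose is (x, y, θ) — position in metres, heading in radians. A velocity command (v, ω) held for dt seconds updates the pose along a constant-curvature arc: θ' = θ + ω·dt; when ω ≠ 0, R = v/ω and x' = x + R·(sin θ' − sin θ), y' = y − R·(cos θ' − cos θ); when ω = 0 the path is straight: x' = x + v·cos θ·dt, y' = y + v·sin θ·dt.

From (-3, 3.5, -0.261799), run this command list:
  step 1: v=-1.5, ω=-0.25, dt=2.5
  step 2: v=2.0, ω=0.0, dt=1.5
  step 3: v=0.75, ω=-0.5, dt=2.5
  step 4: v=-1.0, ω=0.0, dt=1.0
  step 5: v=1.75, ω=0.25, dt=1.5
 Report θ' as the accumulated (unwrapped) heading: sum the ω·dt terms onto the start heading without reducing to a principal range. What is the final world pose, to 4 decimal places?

(-4.5263, -0.1541, -1.7618)

step 1: θ'=-0.8868 (R=6.0000) → pose (-6.0974, 5.5042, -0.8868)
step 2: θ'=-0.8868 (straight) → pose (-4.2017, 3.1790, -0.8868)
step 3: θ'=-2.1368 (R=-1.5000) → pose (-4.0982, 1.4268, -2.1368)
step 4: θ'=-2.1368 (straight) → pose (-3.5620, 2.2708, -2.1368)
step 5: θ'=-1.7618 (R=7.0000) → pose (-4.5263, -0.1541, -1.7618)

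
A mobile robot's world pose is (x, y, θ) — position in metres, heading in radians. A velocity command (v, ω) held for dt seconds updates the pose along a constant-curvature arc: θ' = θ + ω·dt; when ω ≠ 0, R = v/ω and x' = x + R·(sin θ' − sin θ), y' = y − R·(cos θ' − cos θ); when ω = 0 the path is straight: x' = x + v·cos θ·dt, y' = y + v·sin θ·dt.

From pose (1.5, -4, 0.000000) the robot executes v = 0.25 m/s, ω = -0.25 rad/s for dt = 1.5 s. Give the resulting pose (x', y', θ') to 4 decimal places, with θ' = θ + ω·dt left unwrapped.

(1.8663, -4.0695, -0.3750)

θ' = 0.0000 + -0.25·1.5 = -0.3750
R = v/ω = 0.25/-0.25 = -1.0000
x' = 1.5 + -1.0000·(sin -0.3750 − sin 0.0000) = 1.8663
y' = -4 − -1.0000·(cos -0.3750 − cos 0.0000) = -4.0695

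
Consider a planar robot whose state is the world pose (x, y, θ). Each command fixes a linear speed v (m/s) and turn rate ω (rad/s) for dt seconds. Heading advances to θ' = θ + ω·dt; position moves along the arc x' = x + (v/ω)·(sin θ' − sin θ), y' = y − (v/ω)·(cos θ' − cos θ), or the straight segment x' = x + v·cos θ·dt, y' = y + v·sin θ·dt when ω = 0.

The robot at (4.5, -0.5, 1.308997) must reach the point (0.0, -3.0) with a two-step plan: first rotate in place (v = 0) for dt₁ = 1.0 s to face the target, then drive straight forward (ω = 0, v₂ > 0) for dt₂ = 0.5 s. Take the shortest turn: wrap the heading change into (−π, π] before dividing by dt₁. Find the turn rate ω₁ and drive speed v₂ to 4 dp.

heading to target = atan2(-3−-0.5, 0−4.5) = -2.6345
Δθ = wrap(-2.6345 − 1.3090) = 2.3397; ω₁ = Δθ/dt₁ = 2.3397
distance = √((0−4.5)² + (-3−-0.5)²) = 5.1478; v₂ = distance/dt₂ = 10.2956

ω₁ = 2.3397, v₂ = 10.2956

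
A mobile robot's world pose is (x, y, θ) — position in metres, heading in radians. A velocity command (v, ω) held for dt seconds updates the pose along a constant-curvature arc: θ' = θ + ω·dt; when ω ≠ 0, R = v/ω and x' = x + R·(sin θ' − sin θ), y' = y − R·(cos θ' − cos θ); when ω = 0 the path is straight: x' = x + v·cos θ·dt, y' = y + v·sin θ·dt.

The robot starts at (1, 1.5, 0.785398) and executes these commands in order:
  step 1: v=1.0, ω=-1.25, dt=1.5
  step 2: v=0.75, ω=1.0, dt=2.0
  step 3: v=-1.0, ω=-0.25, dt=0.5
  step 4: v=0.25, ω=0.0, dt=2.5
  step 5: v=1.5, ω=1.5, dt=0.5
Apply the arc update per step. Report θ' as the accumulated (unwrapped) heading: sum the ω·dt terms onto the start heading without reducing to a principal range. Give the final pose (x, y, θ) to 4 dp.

(3.9356, 1.9306, 1.5354)

step 1: θ'=-1.0896 (R=-0.8000) → pose (2.2748, 1.3046, -1.0896)
step 2: θ'=0.9104 (R=0.7500) → pose (3.5320, 1.1916, 0.9104)
step 3: θ'=0.7854 (R=4.0000) → pose (3.2014, 0.8169, 0.7854)
step 4: θ'=0.7854 (straight) → pose (3.6434, 1.2589, 0.7854)
step 5: θ'=1.5354 (R=1.0000) → pose (3.9356, 1.9306, 1.5354)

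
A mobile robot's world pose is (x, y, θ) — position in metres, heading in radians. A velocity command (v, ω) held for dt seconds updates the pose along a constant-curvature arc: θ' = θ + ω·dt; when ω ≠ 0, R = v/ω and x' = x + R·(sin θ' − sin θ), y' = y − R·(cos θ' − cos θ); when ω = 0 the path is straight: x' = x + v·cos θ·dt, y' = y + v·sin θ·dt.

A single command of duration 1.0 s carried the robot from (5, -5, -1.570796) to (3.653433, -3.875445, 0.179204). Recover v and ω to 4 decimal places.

v = -2.0000, ω = 1.7500

Δθ = 0.179204 − -1.570796 = 1.750000
ω = Δθ/dt = 1.750000/1.0 = 1.7500
R = Δx/(sin θ' − sin θ) = -1.1429
v = R·ω = -1.1429·1.7500 = -2.0000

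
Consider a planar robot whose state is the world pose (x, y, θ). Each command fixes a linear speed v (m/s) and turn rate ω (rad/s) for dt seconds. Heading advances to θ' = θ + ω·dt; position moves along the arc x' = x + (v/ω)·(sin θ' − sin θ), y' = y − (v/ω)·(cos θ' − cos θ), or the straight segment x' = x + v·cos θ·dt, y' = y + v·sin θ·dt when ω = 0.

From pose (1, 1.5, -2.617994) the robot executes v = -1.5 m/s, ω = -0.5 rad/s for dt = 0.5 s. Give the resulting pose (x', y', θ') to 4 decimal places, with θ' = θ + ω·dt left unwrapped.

(1.6894, 1.7903, -2.8680)

θ' = -2.6180 + -0.5·0.5 = -2.8680
R = v/ω = -1.5/-0.5 = 3.0000
x' = 1 + 3.0000·(sin -2.8680 − sin -2.6180) = 1.6894
y' = 1.5 − 3.0000·(cos -2.8680 − cos -2.6180) = 1.7903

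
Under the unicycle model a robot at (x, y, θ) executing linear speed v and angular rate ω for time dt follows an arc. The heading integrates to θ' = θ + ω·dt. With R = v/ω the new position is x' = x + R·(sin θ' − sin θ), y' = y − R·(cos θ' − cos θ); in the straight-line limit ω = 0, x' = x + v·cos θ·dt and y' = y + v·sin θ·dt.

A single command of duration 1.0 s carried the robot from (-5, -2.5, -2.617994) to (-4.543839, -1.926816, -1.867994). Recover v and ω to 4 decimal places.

v = -0.7500, ω = 0.7500

Δθ = -1.867994 − -2.617994 = 0.750000
ω = Δθ/dt = 0.750000/1.0 = 0.7500
R = −Δy/(cos θ' − cos θ) = -1.0000
v = R·ω = -1.0000·0.7500 = -0.7500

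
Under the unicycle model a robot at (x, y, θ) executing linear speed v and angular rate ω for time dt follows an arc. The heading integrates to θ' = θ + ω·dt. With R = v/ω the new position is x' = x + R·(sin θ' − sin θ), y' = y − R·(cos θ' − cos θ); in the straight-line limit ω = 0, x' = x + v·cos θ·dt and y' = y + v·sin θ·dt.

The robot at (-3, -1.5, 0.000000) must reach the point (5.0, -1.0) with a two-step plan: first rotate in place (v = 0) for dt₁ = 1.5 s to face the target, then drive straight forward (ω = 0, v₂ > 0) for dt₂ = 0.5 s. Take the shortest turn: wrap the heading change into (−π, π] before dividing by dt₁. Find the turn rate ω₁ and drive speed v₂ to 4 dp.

heading to target = atan2(-1−-1.5, 5−-3) = 0.0624
Δθ = wrap(0.0624 − 0.0000) = 0.0624; ω₁ = Δθ/dt₁ = 0.0416
distance = √((5−-3)² + (-1−-1.5)²) = 8.0156; v₂ = distance/dt₂ = 16.0312

ω₁ = 0.0416, v₂ = 16.0312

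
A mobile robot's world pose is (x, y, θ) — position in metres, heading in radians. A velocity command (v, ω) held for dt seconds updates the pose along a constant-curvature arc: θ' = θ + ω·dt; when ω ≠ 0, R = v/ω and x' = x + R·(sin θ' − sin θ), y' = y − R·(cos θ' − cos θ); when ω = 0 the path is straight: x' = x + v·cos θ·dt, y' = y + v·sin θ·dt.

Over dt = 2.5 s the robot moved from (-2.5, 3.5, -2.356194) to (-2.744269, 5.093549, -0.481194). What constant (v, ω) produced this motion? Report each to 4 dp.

Δθ = -0.481194 − -2.356194 = 1.875000
ω = Δθ/dt = 1.875000/2.5 = 0.7500
R = −Δy/(cos θ' − cos θ) = -1.0000
v = R·ω = -1.0000·0.7500 = -0.7500

v = -0.7500, ω = 0.7500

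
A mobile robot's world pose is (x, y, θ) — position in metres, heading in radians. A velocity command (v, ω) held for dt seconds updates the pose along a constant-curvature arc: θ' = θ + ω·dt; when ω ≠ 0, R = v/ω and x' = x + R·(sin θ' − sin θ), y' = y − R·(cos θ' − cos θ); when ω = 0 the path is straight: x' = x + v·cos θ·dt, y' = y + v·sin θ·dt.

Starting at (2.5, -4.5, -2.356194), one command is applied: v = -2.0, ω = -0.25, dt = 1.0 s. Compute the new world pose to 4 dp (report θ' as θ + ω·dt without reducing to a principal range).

(4.0754, -3.2763, -2.6062)

θ' = -2.3562 + -0.25·1.0 = -2.6062
R = v/ω = -2.0/-0.25 = 8.0000
x' = 2.5 + 8.0000·(sin -2.6062 − sin -2.3562) = 4.0754
y' = -4.5 − 8.0000·(cos -2.6062 − cos -2.3562) = -3.2763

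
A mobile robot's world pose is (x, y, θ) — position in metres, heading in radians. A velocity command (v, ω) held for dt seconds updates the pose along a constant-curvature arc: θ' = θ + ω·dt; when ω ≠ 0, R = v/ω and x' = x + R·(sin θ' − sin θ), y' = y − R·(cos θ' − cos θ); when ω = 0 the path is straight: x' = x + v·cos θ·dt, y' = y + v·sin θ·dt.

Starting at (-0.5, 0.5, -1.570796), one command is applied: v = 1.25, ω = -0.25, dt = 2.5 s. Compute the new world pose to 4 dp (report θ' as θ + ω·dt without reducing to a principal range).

θ' = -1.5708 + -0.25·2.5 = -2.1958
R = v/ω = 1.25/-0.25 = -5.0000
x' = -0.5 + -5.0000·(sin -2.1958 − sin -1.5708) = -1.4452
y' = 0.5 − -5.0000·(cos -2.1958 − cos -1.5708) = -2.4255

(-1.4452, -2.4255, -2.1958)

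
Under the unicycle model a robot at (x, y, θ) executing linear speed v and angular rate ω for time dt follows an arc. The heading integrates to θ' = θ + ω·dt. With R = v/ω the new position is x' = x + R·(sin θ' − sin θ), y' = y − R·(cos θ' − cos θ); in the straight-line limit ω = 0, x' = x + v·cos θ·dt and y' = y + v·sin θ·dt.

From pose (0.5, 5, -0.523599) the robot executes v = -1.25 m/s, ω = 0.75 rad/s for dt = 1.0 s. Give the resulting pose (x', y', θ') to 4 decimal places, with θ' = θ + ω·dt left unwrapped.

(-0.7075, 5.1808, 0.2264)

θ' = -0.5236 + 0.75·1.0 = 0.2264
R = v/ω = -1.25/0.75 = -1.6667
x' = 0.5 + -1.6667·(sin 0.2264 − sin -0.5236) = -0.7075
y' = 5 − -1.6667·(cos 0.2264 − cos -0.5236) = 5.1808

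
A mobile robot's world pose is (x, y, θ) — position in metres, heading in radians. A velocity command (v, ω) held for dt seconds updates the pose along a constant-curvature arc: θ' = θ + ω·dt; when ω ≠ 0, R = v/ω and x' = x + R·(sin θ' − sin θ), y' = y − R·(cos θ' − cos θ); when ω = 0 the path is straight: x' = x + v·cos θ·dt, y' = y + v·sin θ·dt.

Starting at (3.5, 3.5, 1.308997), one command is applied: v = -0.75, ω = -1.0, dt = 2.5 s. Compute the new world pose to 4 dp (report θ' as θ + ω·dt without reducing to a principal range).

θ' = 1.3090 + -1.0·2.5 = -1.1910
R = v/ω = -0.75/-1.0 = 0.7500
x' = 3.5 + 0.7500·(sin -1.1910 − sin 1.3090) = 2.0790
y' = 3.5 − 0.7500·(cos -1.1910 − cos 1.3090) = 3.4161

(2.0790, 3.4161, -1.1910)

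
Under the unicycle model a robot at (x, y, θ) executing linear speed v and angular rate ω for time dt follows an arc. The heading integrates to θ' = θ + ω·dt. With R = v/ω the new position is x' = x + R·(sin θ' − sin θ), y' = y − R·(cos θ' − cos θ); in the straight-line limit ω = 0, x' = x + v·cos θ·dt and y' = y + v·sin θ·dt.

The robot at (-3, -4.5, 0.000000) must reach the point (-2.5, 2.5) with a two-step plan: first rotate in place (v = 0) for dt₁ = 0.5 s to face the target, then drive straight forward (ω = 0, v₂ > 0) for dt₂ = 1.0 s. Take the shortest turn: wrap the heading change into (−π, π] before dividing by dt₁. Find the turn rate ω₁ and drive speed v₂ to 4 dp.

ω₁ = 2.9990, v₂ = 7.0178

heading to target = atan2(2.5−-4.5, -2.5−-3) = 1.4995
Δθ = wrap(1.4995 − 0.0000) = 1.4995; ω₁ = Δθ/dt₁ = 2.9990
distance = √((-2.5−-3)² + (2.5−-4.5)²) = 7.0178; v₂ = distance/dt₂ = 7.0178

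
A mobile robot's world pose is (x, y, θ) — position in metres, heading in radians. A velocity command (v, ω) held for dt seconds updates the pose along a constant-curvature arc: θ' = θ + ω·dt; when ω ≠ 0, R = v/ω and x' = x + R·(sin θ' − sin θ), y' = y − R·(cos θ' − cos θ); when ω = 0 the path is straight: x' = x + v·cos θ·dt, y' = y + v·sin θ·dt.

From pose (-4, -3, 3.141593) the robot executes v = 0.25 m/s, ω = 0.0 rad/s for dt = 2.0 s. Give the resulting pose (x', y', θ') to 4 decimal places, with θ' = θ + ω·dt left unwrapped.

(-4.5000, -3.0000, 3.1416)

θ' = 3.1416 + 0.0·2.0 = 3.1416
ω = 0 → straight: x' = -4 + 0.25·cos(3.1416)·2.0 = -4.5000
y' = -3 + 0.25·sin(3.1416)·2.0 = -3.0000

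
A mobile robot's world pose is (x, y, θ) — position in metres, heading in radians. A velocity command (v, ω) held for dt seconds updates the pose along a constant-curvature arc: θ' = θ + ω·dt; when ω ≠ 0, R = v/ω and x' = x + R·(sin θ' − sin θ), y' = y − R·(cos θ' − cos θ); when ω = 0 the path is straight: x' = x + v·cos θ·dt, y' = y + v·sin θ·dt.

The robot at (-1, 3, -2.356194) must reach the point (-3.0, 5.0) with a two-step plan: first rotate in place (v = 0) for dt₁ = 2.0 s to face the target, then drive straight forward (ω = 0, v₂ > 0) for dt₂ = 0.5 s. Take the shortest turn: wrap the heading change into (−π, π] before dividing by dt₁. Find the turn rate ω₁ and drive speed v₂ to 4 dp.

heading to target = atan2(5−3, -3−-1) = 2.3562
Δθ = wrap(2.3562 − -2.3562) = -1.5708; ω₁ = Δθ/dt₁ = -0.7854
distance = √((-3−-1)² + (5−3)²) = 2.8284; v₂ = distance/dt₂ = 5.6569

ω₁ = -0.7854, v₂ = 5.6569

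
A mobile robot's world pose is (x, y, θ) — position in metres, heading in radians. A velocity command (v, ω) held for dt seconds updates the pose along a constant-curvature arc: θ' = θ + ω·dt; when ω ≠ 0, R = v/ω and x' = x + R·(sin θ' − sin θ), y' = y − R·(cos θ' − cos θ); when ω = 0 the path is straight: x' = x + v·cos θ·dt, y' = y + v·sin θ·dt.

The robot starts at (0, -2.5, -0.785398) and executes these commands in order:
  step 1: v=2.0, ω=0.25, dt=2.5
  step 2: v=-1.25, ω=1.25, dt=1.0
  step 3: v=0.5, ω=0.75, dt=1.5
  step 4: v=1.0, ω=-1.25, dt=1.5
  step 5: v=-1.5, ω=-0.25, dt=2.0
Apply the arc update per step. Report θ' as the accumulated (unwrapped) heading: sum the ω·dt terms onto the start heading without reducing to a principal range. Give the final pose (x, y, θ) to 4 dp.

step 1: θ'=-0.1604 (R=8.0000) → pose (4.3792, -4.7405, -0.1604)
step 2: θ'=1.0896 (R=-1.0000) → pose (3.3330, -5.2648, 1.0896)
step 3: θ'=2.2146 (R=0.6667) → pose (3.2753, -4.5561, 2.2146)
step 4: θ'=0.3396 (R=-0.8000) → pose (3.6486, -3.3216, 0.3396)
step 5: θ'=-0.1604 (R=6.0000) → pose (0.6917, -3.5872, -0.1604)

(0.6917, -3.5872, -0.1604)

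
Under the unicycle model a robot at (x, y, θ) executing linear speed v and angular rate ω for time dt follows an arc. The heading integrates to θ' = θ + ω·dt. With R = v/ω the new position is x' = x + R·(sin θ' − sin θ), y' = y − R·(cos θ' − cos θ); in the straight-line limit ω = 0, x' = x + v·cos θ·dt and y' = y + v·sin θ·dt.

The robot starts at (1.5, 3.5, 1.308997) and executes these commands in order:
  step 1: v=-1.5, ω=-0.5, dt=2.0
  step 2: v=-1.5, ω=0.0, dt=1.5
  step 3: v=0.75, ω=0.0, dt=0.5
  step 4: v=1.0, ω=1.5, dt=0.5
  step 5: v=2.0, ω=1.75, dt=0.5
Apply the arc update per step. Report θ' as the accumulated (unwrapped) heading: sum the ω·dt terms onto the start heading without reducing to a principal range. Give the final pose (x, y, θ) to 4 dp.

(-1.8213, 2.1227, 1.9340)

step 1: θ'=0.3090 (R=3.0000) → pose (-0.4855, 1.4185, 0.3090)
step 2: θ'=0.3090 (straight) → pose (-2.6289, 0.7343, 0.3090)
step 3: θ'=0.3090 (straight) → pose (-2.2717, 0.8483, 0.3090)
step 4: θ'=1.0590 (R=0.6667) → pose (-1.8932, 1.1569, 1.0590)
step 5: θ'=1.9340 (R=1.1429) → pose (-1.8213, 2.1227, 1.9340)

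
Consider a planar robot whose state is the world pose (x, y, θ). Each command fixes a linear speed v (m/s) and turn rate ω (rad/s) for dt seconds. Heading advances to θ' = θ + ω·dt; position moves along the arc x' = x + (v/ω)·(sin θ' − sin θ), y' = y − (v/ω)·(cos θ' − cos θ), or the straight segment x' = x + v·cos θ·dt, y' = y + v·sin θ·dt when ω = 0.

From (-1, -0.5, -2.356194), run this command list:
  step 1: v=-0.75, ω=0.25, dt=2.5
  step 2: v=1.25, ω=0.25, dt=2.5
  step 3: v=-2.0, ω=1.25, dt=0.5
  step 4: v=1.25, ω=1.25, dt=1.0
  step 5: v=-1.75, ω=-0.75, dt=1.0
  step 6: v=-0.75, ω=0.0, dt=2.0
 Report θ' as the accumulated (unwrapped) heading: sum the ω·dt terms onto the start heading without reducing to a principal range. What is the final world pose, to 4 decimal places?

step 1: θ'=-1.7312 (R=-3.0000) → pose (-0.1598, 1.1422, -1.7312)
step 2: θ'=-1.1062 (R=5.0000) → pose (0.3060, -1.8967, -1.1062)
step 3: θ'=-0.4812 (R=-1.6000) → pose (-0.3839, -1.1953, -0.4812)
step 4: θ'=0.7688 (R=1.0000) → pose (0.7742, -1.0276, 0.7688)
step 5: θ'=0.0188 (R=2.3333) → pose (-0.8042, -1.6835, 0.0188)
step 6: θ'=0.0188 (straight) → pose (-2.3039, -1.7117, 0.0188)

(-2.3039, -1.7117, 0.0188)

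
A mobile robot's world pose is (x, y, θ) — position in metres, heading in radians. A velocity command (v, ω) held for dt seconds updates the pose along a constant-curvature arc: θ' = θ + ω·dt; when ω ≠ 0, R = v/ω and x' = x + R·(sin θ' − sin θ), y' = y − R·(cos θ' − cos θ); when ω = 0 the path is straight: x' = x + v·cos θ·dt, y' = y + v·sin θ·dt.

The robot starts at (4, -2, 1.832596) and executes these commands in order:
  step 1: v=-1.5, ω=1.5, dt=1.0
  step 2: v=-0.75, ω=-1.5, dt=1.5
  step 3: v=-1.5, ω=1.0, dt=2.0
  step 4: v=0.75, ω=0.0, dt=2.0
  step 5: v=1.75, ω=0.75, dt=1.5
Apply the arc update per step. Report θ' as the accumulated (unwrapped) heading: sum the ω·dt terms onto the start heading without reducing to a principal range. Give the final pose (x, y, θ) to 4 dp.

step 1: θ'=3.3326 (R=-1.0000) → pose (5.1558, -2.7230, 3.3326)
step 2: θ'=1.0826 (R=0.5000) → pose (5.6923, -3.4484, 1.0826)
step 3: θ'=3.0826 (R=-1.5000) → pose (6.9286, -5.6494, 3.0826)
step 4: θ'=3.0826 (straight) → pose (5.4312, -5.5609, 3.0826)
step 5: θ'=4.2076 (R=2.3333) → pose (3.2513, -6.7617, 4.2076)

(3.2513, -6.7617, 4.2076)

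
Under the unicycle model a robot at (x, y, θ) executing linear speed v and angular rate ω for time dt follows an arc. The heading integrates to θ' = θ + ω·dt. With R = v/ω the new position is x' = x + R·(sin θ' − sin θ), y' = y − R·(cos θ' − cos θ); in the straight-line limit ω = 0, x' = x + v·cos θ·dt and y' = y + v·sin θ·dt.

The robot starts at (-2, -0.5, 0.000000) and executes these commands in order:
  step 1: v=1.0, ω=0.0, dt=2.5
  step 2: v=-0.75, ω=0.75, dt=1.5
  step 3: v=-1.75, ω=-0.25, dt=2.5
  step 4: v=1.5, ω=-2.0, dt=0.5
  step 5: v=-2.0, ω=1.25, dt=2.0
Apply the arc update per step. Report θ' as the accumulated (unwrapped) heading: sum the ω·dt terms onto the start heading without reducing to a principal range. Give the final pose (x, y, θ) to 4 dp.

step 1: θ'=0.0000 (straight) → pose (0.5000, -0.5000, 0.0000)
step 2: θ'=1.1250 (R=-1.0000) → pose (-0.4023, -1.0688, 1.1250)
step 3: θ'=0.5000 (R=7.0000) → pose (-3.3622, -4.1937, 0.5000)
step 4: θ'=-0.5000 (R=-0.7500) → pose (-2.6430, -4.1937, -0.5000)
step 5: θ'=2.0000 (R=-1.6000) → pose (-4.8650, -6.2636, 2.0000)

(-4.8650, -6.2636, 2.0000)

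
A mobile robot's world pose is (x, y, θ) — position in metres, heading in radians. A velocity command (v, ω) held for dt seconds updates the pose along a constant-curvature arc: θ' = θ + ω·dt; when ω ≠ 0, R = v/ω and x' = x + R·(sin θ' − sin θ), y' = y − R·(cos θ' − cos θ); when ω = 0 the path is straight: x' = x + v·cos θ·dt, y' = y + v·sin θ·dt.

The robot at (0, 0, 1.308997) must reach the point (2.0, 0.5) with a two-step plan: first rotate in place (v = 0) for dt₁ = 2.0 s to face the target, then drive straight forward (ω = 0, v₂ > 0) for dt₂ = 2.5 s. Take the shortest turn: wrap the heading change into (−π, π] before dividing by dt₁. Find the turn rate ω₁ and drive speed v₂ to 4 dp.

ω₁ = -0.5320, v₂ = 0.8246

heading to target = atan2(0.5−0, 2−0) = 0.2450
Δθ = wrap(0.2450 − 1.3090) = -1.0640; ω₁ = Δθ/dt₁ = -0.5320
distance = √((2−0)² + (0.5−0)²) = 2.0616; v₂ = distance/dt₂ = 0.8246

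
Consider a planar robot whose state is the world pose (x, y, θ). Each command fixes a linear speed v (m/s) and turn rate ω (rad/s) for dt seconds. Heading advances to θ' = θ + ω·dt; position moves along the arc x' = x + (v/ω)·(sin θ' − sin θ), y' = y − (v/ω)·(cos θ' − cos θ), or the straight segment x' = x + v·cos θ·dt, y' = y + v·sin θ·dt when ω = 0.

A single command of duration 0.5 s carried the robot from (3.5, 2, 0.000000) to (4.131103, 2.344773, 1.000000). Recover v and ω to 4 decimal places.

v = 1.5000, ω = 2.0000

Δθ = 1.000000 − 0.000000 = 1.000000
ω = Δθ/dt = 1.000000/0.5 = 2.0000
R = Δx/(sin θ' − sin θ) = 0.7500
v = R·ω = 0.7500·2.0000 = 1.5000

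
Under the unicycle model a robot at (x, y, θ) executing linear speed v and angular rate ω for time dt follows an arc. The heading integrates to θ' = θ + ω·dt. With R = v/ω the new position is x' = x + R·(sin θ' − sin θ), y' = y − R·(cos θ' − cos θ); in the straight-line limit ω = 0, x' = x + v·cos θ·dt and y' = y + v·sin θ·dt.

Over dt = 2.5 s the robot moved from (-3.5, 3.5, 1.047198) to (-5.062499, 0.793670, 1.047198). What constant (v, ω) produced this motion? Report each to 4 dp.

Δθ = 1.047198 − 1.047198 = 0.000000
ω = Δθ/dt = 0.000000/2.5 = 0.0000
ω = 0 → v = (Δx·cos θ + Δy·sin θ)/dt = -1.2500

v = -1.2500, ω = 0.0000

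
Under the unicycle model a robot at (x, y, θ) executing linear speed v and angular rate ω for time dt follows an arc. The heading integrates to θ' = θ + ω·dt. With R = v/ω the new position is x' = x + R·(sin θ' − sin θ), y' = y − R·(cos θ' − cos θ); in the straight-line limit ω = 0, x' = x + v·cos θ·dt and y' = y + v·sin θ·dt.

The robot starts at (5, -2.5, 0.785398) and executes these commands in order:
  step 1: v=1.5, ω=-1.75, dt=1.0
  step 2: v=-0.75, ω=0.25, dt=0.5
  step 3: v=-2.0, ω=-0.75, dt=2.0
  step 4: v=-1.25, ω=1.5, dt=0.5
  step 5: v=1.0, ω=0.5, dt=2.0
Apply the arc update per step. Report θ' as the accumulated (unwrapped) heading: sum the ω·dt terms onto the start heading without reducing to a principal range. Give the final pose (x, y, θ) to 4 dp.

(7.2684, 0.1749, -0.5896)

step 1: θ'=-0.9646 (R=-0.8571) → pose (6.3105, -2.6177, -0.9646)
step 2: θ'=-0.8396 (R=-3.0000) → pose (6.0782, -2.3237, -0.8396)
step 3: θ'=-2.3396 (R=2.6667) → pose (6.1465, 1.3111, -2.3396)
step 4: θ'=-1.5896 (R=-0.8333) → pose (6.3808, 1.8748, -1.5896)
step 5: θ'=-0.5896 (R=2.0000) → pose (7.2684, 0.1749, -0.5896)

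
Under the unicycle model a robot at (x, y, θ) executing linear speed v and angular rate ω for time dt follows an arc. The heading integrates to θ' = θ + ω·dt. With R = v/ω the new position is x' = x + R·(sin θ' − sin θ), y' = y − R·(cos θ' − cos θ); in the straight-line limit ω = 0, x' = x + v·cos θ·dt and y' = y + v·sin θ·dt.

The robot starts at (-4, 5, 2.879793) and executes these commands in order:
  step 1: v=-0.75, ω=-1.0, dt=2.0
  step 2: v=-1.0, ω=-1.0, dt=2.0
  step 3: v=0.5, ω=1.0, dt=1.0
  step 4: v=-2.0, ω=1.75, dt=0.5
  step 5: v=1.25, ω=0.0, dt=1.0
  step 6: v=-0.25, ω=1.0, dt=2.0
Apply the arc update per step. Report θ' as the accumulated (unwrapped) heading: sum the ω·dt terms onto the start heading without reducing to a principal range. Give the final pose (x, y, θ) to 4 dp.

step 1: θ'=0.8798 (R=0.7500) → pose (-3.6162, 3.7976, 0.8798)
step 2: θ'=-1.1202 (R=1.0000) → pose (-5.2870, 3.9994, -1.1202)
step 3: θ'=-0.1202 (R=0.5000) → pose (-4.8968, 3.7207, -0.1202)
step 4: θ'=0.7548 (R=-1.1429) → pose (-5.8169, 3.4186, 0.7548)
step 5: θ'=0.7548 (straight) → pose (-4.9064, 4.2750, 0.7548)
step 6: θ'=2.7548 (R=-0.2500) → pose (-4.8294, 3.8614, 2.7548)

(-4.8294, 3.8614, 2.7548)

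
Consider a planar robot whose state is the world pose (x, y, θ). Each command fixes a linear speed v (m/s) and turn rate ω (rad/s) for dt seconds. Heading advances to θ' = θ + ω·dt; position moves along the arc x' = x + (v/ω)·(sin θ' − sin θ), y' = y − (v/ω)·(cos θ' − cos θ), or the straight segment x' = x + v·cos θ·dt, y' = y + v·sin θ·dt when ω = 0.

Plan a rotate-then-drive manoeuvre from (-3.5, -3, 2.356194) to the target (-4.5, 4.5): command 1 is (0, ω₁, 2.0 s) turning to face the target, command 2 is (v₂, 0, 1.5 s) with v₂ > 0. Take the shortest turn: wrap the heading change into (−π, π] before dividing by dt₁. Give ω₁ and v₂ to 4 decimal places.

heading to target = atan2(4.5−-3, -4.5−-3.5) = 1.7033
Δθ = wrap(1.7033 − 2.3562) = -0.6528; ω₁ = Δθ/dt₁ = -0.3264
distance = √((-4.5−-3.5)² + (4.5−-3)²) = 7.5664; v₂ = distance/dt₂ = 5.0442

ω₁ = -0.3264, v₂ = 5.0442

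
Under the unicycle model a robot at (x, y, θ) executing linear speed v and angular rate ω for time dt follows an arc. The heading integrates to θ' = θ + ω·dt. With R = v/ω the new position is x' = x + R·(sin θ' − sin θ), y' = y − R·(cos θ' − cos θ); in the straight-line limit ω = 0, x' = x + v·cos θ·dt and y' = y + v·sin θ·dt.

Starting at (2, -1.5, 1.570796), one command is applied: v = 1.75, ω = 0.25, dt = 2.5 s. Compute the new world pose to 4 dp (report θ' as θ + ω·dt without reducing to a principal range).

(0.6767, 2.5957, 2.1958)

θ' = 1.5708 + 0.25·2.5 = 2.1958
R = v/ω = 1.75/0.25 = 7.0000
x' = 2 + 7.0000·(sin 2.1958 − sin 1.5708) = 0.6767
y' = -1.5 − 7.0000·(cos 2.1958 − cos 1.5708) = 2.5957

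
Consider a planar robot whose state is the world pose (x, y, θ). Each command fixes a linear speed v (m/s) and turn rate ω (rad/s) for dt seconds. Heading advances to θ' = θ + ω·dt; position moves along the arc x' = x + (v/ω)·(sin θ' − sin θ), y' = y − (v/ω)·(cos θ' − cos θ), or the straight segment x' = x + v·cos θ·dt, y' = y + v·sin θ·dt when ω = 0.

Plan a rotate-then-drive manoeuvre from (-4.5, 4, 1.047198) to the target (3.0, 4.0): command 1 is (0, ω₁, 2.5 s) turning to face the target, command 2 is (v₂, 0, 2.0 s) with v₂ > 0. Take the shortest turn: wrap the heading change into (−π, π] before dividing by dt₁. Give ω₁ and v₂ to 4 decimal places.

ω₁ = -0.4189, v₂ = 3.7500

heading to target = atan2(4−4, 3−-4.5) = 0.0000
Δθ = wrap(0.0000 − 1.0472) = -1.0472; ω₁ = Δθ/dt₁ = -0.4189
distance = √((3−-4.5)² + (4−4)²) = 7.5000; v₂ = distance/dt₂ = 3.7500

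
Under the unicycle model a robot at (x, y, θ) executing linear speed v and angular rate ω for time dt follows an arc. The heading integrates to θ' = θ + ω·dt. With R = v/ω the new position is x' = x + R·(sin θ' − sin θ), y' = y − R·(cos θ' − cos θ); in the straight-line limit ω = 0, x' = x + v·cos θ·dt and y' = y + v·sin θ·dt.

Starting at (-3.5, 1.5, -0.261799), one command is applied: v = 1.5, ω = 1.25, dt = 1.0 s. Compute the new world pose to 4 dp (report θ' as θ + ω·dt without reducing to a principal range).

θ' = -0.2618 + 1.25·1.0 = 0.9882
R = v/ω = 1.5/1.25 = 1.2000
x' = -3.5 + 1.2000·(sin 0.9882 − sin -0.2618) = -2.1874
y' = 1.5 − 1.2000·(cos 0.9882 − cos -0.2618) = 1.9989

(-2.1874, 1.9989, 0.9882)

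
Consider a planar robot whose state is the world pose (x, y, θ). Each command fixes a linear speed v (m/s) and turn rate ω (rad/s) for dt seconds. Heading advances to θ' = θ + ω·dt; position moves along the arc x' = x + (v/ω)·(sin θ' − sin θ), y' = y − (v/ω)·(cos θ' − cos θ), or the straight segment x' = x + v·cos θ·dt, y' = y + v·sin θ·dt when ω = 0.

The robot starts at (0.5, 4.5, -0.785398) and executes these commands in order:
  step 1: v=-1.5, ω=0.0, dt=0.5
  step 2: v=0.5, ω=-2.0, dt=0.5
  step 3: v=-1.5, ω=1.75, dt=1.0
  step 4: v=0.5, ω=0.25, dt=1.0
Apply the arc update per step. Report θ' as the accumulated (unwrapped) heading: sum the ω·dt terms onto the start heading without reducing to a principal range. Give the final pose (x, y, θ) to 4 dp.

(-0.2733, 5.8841, 0.2146)

step 1: θ'=-0.7854 (straight) → pose (-0.0303, 5.0303, -0.7854)
step 2: θ'=-1.7854 (R=-0.2500) → pose (0.0372, 4.8003, -1.7854)
step 3: θ'=-0.0354 (R=-0.8571) → pose (-0.7700, 5.8395, -0.0354)
step 4: θ'=0.2146 (R=2.0000) → pose (-0.2733, 5.8841, 0.2146)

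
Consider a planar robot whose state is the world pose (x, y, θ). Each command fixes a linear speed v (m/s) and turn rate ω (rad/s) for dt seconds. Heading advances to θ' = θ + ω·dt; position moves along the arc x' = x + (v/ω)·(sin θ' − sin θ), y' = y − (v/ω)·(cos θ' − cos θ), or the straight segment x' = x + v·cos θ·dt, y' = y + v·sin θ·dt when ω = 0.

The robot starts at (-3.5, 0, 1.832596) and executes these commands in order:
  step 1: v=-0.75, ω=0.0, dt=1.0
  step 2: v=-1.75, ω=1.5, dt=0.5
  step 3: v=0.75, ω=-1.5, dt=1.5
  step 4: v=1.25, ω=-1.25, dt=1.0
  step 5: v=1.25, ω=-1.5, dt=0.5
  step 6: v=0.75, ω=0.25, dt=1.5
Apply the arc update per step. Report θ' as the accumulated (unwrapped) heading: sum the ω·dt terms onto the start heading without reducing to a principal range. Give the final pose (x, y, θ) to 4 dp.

step 1: θ'=1.8326 (straight) → pose (-3.3059, -0.7244, 1.8326)
step 2: θ'=2.5826 (R=-1.1667) → pose (-2.7977, -1.4116, 2.5826)
step 3: θ'=0.3326 (R=-0.5000) → pose (-2.6958, -0.5151, 0.3326)
step 4: θ'=-0.9174 (R=-1.0000) → pose (-1.5753, -0.8524, -0.9174)
step 5: θ'=-1.6674 (R=-0.8333) → pose (-1.4075, -1.4393, -1.6674)
step 6: θ'=-1.2924 (R=3.0000) → pose (-1.3060, -2.5531, -1.2924)

(-1.3060, -2.5531, -1.2924)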